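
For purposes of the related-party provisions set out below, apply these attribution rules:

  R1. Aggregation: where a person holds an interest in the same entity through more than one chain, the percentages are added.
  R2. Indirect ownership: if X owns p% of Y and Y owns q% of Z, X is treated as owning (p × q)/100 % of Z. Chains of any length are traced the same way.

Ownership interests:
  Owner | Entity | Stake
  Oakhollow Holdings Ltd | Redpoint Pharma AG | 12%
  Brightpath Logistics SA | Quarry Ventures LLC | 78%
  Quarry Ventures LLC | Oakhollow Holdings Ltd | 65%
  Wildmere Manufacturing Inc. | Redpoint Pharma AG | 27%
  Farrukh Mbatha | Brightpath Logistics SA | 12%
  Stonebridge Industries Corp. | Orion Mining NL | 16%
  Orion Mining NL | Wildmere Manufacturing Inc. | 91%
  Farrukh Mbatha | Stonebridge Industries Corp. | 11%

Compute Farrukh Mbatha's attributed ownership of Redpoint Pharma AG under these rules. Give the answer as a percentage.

Chain via Stonebridge Industries Corp. → Orion Mining NL → Wildmere Manufacturing Inc. (R2): 11% × 16% × 91% × 27% = 0.432432% of Redpoint Pharma AG.
Chain via Brightpath Logistics SA → Quarry Ventures LLC → Oakhollow Holdings Ltd (R2): 12% × 78% × 65% × 12% = 0.73008% of Redpoint Pharma AG.
Aggregating (R1): 0.432432% + 0.73008% = 1.162512%.

1.162512%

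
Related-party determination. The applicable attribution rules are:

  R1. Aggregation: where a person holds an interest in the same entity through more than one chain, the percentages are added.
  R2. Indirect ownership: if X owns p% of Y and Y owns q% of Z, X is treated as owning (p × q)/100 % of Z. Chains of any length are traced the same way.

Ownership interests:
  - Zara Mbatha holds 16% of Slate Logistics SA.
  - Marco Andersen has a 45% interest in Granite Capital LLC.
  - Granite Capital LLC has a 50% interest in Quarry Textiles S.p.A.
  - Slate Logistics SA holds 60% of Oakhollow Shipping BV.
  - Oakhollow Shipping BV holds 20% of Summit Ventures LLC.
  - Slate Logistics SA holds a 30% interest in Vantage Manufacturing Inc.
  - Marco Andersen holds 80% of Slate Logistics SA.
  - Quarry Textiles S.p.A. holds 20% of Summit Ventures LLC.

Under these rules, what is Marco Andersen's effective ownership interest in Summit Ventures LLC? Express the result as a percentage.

14.1%

Chain via Granite Capital LLC → Quarry Textiles S.p.A. (R2): 45% × 50% × 20% = 4.5% of Summit Ventures LLC.
Chain via Slate Logistics SA → Oakhollow Shipping BV (R2): 80% × 60% × 20% = 9.6% of Summit Ventures LLC.
Aggregating (R1): 4.5% + 9.6% = 14.1%.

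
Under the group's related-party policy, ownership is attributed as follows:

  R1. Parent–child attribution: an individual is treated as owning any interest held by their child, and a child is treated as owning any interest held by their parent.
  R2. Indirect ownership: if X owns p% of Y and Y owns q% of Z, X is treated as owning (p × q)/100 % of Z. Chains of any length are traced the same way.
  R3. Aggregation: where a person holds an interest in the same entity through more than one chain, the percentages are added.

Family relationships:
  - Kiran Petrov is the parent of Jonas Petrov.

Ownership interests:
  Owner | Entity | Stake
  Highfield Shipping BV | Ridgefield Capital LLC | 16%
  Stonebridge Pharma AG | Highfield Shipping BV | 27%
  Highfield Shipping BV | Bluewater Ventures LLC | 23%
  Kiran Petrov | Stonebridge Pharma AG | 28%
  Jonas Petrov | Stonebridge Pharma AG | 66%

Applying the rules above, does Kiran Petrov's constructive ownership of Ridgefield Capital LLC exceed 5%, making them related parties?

No

By parent–child attribution (R1), Kiran Petrov is treated as also owning Jonas Petrov's interest in Stonebridge Pharma AG, giving 28% + 66% = 94%.
Chain via Stonebridge Pharma AG → Highfield Shipping BV (R2): 94% × 27% × 16% = 4.0608% of Ridgefield Capital LLC.
4.0608% does not exceed the 5% threshold, so Kiran is not a related party to Ridgefield Capital LLC.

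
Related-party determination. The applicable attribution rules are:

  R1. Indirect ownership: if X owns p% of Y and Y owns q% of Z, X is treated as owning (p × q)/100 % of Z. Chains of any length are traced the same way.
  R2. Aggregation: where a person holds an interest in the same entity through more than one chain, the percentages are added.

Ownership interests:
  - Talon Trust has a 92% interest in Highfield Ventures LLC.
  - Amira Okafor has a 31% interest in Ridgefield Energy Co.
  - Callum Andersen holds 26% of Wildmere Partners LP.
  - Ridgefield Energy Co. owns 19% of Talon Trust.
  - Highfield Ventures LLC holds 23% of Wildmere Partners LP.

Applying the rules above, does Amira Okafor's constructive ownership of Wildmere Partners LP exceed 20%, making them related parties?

Chain via Ridgefield Energy Co. → Talon Trust → Highfield Ventures LLC (R1): 31% × 19% × 92% × 23% = 1.246324% of Wildmere Partners LP.
1.246324% does not exceed the 20% threshold, so Amira is not a related party to Wildmere Partners LP.

No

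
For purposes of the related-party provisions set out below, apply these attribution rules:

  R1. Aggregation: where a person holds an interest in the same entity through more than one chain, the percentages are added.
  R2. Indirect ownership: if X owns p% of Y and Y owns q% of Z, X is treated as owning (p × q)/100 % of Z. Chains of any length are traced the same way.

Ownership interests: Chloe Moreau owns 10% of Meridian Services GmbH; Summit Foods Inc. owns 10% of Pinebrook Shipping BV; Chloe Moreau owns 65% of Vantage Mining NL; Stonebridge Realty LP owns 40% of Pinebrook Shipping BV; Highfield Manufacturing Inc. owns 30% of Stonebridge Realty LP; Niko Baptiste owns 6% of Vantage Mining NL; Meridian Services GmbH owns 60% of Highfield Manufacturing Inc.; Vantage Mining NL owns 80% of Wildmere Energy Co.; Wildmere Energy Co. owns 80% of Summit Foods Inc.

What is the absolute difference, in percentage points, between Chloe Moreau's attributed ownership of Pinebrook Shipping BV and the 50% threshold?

Chain via Meridian Services GmbH → Highfield Manufacturing Inc. → Stonebridge Realty LP (R2): 10% × 60% × 30% × 40% = 0.72% of Pinebrook Shipping BV.
Chain via Vantage Mining NL → Wildmere Energy Co. → Summit Foods Inc. (R2): 65% × 80% × 80% × 10% = 4.16% of Pinebrook Shipping BV.
Aggregating (R1): 0.72% + 4.16% = 4.88%.
4.88% falls short of the 50% threshold by 45.12 percentage points.

45.12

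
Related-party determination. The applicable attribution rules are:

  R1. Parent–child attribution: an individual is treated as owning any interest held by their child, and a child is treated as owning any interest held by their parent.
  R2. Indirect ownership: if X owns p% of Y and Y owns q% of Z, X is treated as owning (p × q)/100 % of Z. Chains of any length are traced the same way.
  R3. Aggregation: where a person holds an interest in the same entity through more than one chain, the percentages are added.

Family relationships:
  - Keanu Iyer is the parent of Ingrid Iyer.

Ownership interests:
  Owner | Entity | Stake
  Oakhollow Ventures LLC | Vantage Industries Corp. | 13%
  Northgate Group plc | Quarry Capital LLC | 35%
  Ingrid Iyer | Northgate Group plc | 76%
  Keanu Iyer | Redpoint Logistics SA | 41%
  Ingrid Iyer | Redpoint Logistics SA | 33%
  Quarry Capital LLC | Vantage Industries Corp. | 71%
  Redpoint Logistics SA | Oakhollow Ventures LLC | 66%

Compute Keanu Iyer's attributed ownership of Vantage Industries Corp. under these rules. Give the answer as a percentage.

By parent–child attribution (R1), Keanu Iyer is treated as also owning Ingrid Iyer's interest in Redpoint Logistics SA, giving 41% + 33% = 74%.
By parent–child attribution (R1), Keanu Iyer is treated as owning Ingrid Iyer's 76% interest in Northgate Group plc.
Chain via Redpoint Logistics SA → Oakhollow Ventures LLC (R2): 74% × 66% × 13% = 6.3492% of Vantage Industries Corp.
Chain via Northgate Group plc → Quarry Capital LLC (R2): 76% × 35% × 71% = 18.886% of Vantage Industries Corp.
Aggregating (R3): 6.3492% + 18.886% = 25.2352%.

25.2352%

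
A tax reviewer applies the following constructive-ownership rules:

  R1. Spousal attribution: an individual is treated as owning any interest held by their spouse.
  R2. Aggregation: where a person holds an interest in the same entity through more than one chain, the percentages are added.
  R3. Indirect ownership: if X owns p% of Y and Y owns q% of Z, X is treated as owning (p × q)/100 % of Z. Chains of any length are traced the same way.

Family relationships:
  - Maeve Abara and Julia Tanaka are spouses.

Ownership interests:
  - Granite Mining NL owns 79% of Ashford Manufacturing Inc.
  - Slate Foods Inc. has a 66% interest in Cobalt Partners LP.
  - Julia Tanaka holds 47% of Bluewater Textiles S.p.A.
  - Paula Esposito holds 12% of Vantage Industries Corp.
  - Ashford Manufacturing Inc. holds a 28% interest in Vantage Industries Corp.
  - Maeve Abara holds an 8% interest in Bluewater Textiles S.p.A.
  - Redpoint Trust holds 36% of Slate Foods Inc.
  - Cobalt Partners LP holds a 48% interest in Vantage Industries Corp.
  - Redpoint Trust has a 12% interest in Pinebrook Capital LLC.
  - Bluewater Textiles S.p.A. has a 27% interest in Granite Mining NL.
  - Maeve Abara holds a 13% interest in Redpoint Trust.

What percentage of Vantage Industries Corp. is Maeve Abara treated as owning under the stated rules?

By spousal attribution (R1), Maeve Abara is treated as also owning Julia Tanaka's interest in Bluewater Textiles S.p.A, giving 8% + 47% = 55%.
Chain via Bluewater Textiles S.p.A. → Granite Mining NL → Ashford Manufacturing Inc. (R3): 55% × 27% × 79% × 28% = 3.28482% of Vantage Industries Corp.
Chain via Redpoint Trust → Slate Foods Inc. → Cobalt Partners LP (R3): 13% × 36% × 66% × 48% = 1.482624% of Vantage Industries Corp.
Aggregating (R2): 3.28482% + 1.482624% = 4.767444%.

4.767444%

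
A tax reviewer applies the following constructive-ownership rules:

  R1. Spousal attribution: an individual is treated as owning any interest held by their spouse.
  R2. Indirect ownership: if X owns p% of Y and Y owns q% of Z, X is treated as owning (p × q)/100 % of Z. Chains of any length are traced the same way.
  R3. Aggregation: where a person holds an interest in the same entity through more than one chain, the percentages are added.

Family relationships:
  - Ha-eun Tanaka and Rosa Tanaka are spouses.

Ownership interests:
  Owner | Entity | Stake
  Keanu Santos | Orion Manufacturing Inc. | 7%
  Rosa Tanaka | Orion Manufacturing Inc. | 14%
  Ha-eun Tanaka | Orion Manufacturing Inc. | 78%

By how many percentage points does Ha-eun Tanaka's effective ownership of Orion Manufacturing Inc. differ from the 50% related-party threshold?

By spousal attribution (R1), Ha-eun Tanaka is treated as also owning Rosa Tanaka's interest in Orion Manufacturing Inc, giving 78% + 14% = 92%.
Direct interest in Orion Manufacturing Inc: 92%.
92% exceeds the 50% threshold by 42 percentage points.

42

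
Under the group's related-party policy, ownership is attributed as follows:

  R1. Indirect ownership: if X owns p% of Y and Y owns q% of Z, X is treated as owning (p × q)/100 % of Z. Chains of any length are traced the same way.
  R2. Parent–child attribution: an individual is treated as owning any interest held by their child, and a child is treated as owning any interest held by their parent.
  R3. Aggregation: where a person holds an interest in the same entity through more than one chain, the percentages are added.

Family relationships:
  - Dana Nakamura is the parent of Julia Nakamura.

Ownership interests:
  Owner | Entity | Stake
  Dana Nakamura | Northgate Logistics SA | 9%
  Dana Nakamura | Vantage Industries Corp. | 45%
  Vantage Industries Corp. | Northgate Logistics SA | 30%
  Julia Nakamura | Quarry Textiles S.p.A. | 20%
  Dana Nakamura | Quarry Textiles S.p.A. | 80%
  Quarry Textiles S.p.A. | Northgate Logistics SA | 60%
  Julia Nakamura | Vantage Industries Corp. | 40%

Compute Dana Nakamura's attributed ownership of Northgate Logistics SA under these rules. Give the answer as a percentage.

By parent–child attribution (R2), Dana Nakamura is treated as also owning Julia Nakamura's interest in Vantage Industries Corp, giving 45% + 40% = 85%.
By parent–child attribution (R2), Dana Nakamura is treated as also owning Julia Nakamura's interest in Quarry Textiles S.p.A, giving 80% + 20% = 100%.
Chain via Vantage Industries Corp. (R1): 85% × 30% = 25.5% of Northgate Logistics SA.
Chain via Quarry Textiles S.p.A. (R1): 100% × 60% = 60% of Northgate Logistics SA.
Direct interest in Northgate Logistics SA: 9%.
Aggregating (R3): 25.5% + 60% + 9% = 94.5%.

94.5%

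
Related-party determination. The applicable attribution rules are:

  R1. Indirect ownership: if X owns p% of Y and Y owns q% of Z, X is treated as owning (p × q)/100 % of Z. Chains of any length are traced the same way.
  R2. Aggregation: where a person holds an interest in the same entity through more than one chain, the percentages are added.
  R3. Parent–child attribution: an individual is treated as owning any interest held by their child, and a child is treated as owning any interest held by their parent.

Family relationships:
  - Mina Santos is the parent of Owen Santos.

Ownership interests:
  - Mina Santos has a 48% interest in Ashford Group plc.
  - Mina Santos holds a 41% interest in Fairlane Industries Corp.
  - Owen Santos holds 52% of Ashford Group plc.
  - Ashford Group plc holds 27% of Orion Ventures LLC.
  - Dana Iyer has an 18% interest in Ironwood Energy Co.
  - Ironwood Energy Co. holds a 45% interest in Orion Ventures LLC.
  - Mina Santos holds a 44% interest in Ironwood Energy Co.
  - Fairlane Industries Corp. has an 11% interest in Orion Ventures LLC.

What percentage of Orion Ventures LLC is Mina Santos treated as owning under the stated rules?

By parent–child attribution (R3), Mina Santos is treated as also owning Owen Santos's interest in Ashford Group plc, giving 48% + 52% = 100%.
Chain via Ashford Group plc (R1): 100% × 27% = 27% of Orion Ventures LLC.
Chain via Ironwood Energy Co. (R1): 44% × 45% = 19.8% of Orion Ventures LLC.
Chain via Fairlane Industries Corp. (R1): 41% × 11% = 4.51% of Orion Ventures LLC.
Aggregating (R2): 27% + 19.8% + 4.51% = 51.31%.

51.31%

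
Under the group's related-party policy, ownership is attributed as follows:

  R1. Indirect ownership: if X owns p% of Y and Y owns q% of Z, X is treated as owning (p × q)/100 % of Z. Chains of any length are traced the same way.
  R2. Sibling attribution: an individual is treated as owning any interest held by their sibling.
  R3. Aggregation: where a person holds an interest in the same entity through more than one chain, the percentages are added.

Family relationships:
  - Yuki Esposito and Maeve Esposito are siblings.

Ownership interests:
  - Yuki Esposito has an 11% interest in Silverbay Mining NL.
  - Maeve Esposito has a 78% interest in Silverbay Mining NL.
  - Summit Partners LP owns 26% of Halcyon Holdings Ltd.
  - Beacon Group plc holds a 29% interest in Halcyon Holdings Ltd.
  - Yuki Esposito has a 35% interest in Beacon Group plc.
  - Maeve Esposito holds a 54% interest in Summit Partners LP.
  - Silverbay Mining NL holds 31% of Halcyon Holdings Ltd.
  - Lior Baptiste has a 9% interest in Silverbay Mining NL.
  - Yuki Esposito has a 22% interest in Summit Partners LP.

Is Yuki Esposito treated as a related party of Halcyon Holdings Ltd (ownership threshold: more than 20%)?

Yes

By sibling attribution (R2), Yuki Esposito is treated as also owning Maeve Esposito's interest in Summit Partners LP, giving 22% + 54% = 76%.
By sibling attribution (R2), Yuki Esposito is treated as also owning Maeve Esposito's interest in Silverbay Mining NL, giving 11% + 78% = 89%.
Chain via Beacon Group plc (R1): 35% × 29% = 10.15% of Halcyon Holdings Ltd.
Chain via Summit Partners LP (R1): 76% × 26% = 19.76% of Halcyon Holdings Ltd.
Chain via Silverbay Mining NL (R1): 89% × 31% = 27.59% of Halcyon Holdings Ltd.
Aggregating (R3): 10.15% + 19.76% + 27.59% = 57.5%.
57.5% exceeds the 20% threshold, so Yuki is a related party to Halcyon Holdings Ltd.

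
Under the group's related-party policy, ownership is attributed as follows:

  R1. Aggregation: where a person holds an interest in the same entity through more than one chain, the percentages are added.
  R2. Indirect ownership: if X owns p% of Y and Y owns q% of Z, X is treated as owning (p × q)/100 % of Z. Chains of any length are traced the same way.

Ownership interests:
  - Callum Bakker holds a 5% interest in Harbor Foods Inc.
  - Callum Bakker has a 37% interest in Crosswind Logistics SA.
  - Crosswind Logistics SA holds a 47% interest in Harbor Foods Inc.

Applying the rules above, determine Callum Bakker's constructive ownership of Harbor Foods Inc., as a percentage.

22.39%

Chain via Crosswind Logistics SA (R2): 37% × 47% = 17.39% of Harbor Foods Inc.
Direct interest in Harbor Foods Inc: 5%.
Aggregating (R1): 17.39% + 5% = 22.39%.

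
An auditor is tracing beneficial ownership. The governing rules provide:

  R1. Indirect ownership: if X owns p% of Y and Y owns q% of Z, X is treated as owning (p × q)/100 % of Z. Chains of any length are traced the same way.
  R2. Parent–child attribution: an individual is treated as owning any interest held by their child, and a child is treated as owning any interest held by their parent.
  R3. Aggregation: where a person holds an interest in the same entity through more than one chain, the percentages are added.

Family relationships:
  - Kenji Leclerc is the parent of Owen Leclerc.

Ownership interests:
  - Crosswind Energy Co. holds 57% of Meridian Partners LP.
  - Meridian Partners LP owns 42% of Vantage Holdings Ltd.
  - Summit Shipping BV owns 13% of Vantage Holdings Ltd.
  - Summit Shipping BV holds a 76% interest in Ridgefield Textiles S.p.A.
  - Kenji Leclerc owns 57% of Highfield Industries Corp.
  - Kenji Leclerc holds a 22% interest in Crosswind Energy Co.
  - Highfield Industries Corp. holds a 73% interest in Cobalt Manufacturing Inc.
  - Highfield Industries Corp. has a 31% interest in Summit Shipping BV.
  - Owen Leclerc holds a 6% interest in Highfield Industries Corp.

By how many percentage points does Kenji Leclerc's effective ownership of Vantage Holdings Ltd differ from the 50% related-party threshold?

By parent–child attribution (R2), Kenji Leclerc is treated as also owning Owen Leclerc's interest in Highfield Industries Corp, giving 57% + 6% = 63%.
Chain via Crosswind Energy Co. → Meridian Partners LP (R1): 22% × 57% × 42% = 5.2668% of Vantage Holdings Ltd.
Chain via Highfield Industries Corp. → Summit Shipping BV (R1): 63% × 31% × 13% = 2.5389% of Vantage Holdings Ltd.
Aggregating (R3): 5.2668% + 2.5389% = 7.8057%.
7.8057% falls short of the 50% threshold by 42.1943 percentage points.

42.1943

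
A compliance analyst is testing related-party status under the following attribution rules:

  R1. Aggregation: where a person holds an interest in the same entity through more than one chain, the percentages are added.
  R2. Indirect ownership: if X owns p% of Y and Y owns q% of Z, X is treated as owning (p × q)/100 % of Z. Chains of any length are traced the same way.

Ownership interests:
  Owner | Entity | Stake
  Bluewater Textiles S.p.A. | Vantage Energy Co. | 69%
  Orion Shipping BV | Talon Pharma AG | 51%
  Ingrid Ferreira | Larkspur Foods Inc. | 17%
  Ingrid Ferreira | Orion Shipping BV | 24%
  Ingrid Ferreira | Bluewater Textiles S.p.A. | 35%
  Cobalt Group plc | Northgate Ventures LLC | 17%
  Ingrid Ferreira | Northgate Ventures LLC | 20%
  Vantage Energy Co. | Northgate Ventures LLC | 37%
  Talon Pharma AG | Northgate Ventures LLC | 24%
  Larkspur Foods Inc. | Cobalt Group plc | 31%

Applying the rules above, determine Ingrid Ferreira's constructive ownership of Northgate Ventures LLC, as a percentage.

Chain via Bluewater Textiles S.p.A. → Vantage Energy Co. (R2): 35% × 69% × 37% = 8.9355% of Northgate Ventures LLC.
Chain via Orion Shipping BV → Talon Pharma AG (R2): 24% × 51% × 24% = 2.9376% of Northgate Ventures LLC.
Chain via Larkspur Foods Inc. → Cobalt Group plc (R2): 17% × 31% × 17% = 0.8959% of Northgate Ventures LLC.
Direct interest in Northgate Ventures LLC: 20%.
Aggregating (R1): 8.9355% + 2.9376% + 0.8959% + 20% = 32.769%.

32.769%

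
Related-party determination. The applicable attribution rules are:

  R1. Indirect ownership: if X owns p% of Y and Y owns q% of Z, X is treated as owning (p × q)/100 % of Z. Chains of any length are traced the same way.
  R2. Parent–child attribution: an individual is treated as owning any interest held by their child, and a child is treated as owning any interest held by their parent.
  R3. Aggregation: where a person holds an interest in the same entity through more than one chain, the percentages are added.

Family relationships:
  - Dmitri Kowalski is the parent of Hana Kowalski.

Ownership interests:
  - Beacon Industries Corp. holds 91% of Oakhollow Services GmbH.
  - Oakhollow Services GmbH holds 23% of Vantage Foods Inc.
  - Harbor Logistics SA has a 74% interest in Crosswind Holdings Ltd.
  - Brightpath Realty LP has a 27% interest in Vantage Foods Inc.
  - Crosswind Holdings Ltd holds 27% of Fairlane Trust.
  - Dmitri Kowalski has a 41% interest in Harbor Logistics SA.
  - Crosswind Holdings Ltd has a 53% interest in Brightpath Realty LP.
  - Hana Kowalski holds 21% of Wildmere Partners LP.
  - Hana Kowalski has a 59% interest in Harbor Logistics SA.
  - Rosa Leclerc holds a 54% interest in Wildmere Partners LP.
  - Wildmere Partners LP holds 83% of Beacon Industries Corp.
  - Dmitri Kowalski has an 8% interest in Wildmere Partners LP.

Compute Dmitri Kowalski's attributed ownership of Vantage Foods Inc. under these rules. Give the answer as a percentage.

By parent–child attribution (R2), Dmitri Kowalski is treated as also owning Hana Kowalski's interest in Harbor Logistics SA, giving 41% + 59% = 100%.
By parent–child attribution (R2), Dmitri Kowalski is treated as also owning Hana Kowalski's interest in Wildmere Partners LP, giving 8% + 21% = 29%.
Chain via Harbor Logistics SA → Crosswind Holdings Ltd → Brightpath Realty LP (R1): 100% × 74% × 53% × 27% = 10.5894% of Vantage Foods Inc.
Chain via Wildmere Partners LP → Beacon Industries Corp. → Oakhollow Services GmbH (R1): 29% × 83% × 91% × 23% = 5.037851% of Vantage Foods Inc.
Aggregating (R3): 10.5894% + 5.037851% = 15.627251%.

15.627251%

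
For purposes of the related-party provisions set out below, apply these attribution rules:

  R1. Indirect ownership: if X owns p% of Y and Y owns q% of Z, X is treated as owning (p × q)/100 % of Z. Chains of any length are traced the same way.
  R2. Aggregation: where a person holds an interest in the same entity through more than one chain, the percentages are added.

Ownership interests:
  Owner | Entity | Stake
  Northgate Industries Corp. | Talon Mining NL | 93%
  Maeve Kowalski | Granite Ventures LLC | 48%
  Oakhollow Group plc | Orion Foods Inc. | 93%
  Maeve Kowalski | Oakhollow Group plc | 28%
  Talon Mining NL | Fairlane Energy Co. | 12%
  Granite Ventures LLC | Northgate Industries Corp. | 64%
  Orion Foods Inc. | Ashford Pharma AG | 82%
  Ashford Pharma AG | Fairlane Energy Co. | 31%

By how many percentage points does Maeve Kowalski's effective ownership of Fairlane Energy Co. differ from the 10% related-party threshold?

Chain via Oakhollow Group plc → Orion Foods Inc. → Ashford Pharma AG (R1): 28% × 93% × 82% × 31% = 6.619368% of Fairlane Energy Co.
Chain via Granite Ventures LLC → Northgate Industries Corp. → Talon Mining NL (R1): 48% × 64% × 93% × 12% = 3.428352% of Fairlane Energy Co.
Aggregating (R2): 6.619368% + 3.428352% = 10.04772%.
10.04772% exceeds the 10% threshold by 0.04772 percentage points.

0.04772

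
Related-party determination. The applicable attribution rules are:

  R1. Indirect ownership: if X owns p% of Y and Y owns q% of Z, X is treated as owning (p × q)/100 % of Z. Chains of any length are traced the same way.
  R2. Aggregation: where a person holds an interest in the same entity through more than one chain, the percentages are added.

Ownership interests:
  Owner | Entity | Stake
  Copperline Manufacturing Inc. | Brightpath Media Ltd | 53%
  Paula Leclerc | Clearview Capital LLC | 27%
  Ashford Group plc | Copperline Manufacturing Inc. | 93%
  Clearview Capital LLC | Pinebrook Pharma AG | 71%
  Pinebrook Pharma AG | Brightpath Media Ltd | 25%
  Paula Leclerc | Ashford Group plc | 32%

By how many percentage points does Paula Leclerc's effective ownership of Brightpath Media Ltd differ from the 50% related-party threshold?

Chain via Clearview Capital LLC → Pinebrook Pharma AG (R1): 27% × 71% × 25% = 4.7925% of Brightpath Media Ltd.
Chain via Ashford Group plc → Copperline Manufacturing Inc. (R1): 32% × 93% × 53% = 15.7728% of Brightpath Media Ltd.
Aggregating (R2): 4.7925% + 15.7728% = 20.5653%.
20.5653% falls short of the 50% threshold by 29.4347 percentage points.

29.4347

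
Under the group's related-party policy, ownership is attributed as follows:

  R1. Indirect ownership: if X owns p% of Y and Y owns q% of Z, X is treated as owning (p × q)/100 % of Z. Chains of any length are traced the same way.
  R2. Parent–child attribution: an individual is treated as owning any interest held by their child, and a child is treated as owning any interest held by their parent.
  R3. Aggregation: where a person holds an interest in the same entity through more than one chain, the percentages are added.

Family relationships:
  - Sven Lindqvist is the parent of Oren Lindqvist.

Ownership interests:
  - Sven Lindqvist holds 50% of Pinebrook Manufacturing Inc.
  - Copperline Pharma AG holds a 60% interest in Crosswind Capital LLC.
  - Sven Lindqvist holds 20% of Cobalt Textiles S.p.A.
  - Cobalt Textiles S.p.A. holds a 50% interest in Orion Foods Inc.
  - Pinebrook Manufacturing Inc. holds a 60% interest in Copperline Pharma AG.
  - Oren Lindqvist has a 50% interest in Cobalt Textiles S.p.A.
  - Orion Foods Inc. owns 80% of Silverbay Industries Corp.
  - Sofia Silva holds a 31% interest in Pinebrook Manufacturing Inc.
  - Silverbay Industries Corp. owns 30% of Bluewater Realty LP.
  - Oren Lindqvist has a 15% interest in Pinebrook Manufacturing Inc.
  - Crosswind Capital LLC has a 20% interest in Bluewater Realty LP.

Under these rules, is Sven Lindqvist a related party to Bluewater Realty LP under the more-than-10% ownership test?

By parent–child attribution (R2), Sven Lindqvist is treated as also owning Oren Lindqvist's interest in Pinebrook Manufacturing Inc, giving 50% + 15% = 65%.
By parent–child attribution (R2), Sven Lindqvist is treated as also owning Oren Lindqvist's interest in Cobalt Textiles S.p.A, giving 20% + 50% = 70%.
Chain via Pinebrook Manufacturing Inc. → Copperline Pharma AG → Crosswind Capital LLC (R1): 65% × 60% × 60% × 20% = 4.68% of Bluewater Realty LP.
Chain via Cobalt Textiles S.p.A. → Orion Foods Inc. → Silverbay Industries Corp. (R1): 70% × 50% × 80% × 30% = 8.4% of Bluewater Realty LP.
Aggregating (R3): 4.68% + 8.4% = 13.08%.
13.08% exceeds the 10% threshold, so Sven is a related party to Bluewater Realty LP.

Yes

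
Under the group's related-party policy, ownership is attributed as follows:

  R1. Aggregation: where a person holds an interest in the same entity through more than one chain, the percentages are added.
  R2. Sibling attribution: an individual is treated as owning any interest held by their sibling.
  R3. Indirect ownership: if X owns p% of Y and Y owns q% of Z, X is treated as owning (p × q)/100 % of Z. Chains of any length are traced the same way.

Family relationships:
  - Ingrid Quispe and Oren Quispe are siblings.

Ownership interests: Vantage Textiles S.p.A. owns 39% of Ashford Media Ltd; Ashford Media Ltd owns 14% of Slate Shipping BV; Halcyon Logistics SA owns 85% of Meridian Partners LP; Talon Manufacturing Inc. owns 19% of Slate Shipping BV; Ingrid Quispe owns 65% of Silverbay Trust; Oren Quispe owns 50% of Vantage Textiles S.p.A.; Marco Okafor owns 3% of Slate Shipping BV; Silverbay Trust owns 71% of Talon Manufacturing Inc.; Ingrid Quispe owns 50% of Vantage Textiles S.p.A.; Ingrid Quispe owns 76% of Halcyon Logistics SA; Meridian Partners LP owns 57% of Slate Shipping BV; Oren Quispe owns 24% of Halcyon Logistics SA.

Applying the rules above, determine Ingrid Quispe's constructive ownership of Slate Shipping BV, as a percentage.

62.6785%

By sibling attribution (R2), Ingrid Quispe is treated as also owning Oren Quispe's interest in Halcyon Logistics SA, giving 76% + 24% = 100%.
By sibling attribution (R2), Ingrid Quispe is treated as also owning Oren Quispe's interest in Vantage Textiles S.p.A, giving 50% + 50% = 100%.
Chain via Halcyon Logistics SA → Meridian Partners LP (R3): 100% × 85% × 57% = 48.45% of Slate Shipping BV.
Chain via Silverbay Trust → Talon Manufacturing Inc. (R3): 65% × 71% × 19% = 8.7685% of Slate Shipping BV.
Chain via Vantage Textiles S.p.A. → Ashford Media Ltd (R3): 100% × 39% × 14% = 5.46% of Slate Shipping BV.
Aggregating (R1): 48.45% + 8.7685% + 5.46% = 62.6785%.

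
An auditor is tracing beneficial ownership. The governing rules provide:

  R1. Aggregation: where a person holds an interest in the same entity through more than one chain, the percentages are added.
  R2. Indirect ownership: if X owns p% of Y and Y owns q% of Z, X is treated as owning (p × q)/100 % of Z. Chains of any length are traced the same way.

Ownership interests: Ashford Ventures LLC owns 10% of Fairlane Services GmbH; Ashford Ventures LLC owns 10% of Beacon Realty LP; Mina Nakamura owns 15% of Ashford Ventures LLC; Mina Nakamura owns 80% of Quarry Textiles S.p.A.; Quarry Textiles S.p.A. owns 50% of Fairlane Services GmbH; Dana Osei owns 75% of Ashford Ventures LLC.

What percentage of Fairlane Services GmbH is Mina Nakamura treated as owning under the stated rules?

41.5%

Chain via Ashford Ventures LLC (R2): 15% × 10% = 1.5% of Fairlane Services GmbH.
Chain via Quarry Textiles S.p.A. (R2): 80% × 50% = 40% of Fairlane Services GmbH.
Aggregating (R1): 1.5% + 40% = 41.5%.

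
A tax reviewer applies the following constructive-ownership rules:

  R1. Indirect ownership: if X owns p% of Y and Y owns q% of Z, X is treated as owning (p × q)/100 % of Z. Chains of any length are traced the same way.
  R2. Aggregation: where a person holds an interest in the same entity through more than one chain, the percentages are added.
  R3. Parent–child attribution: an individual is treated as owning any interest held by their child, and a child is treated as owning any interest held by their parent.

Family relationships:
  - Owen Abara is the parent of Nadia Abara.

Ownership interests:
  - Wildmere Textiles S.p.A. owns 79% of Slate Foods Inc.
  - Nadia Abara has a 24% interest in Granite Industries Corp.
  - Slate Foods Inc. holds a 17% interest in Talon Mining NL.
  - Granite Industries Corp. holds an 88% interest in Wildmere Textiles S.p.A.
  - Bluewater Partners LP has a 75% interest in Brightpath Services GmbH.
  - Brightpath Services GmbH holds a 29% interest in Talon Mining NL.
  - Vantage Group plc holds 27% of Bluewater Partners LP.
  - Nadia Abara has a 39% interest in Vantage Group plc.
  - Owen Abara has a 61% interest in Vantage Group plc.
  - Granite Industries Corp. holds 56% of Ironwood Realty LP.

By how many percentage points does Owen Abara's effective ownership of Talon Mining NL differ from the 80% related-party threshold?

By parent–child attribution (R3), Owen Abara is treated as also owning Nadia Abara's interest in Vantage Group plc, giving 61% + 39% = 100%.
By parent–child attribution (R3), Owen Abara is treated as owning Nadia Abara's 24% interest in Granite Industries Corp.
Chain via Vantage Group plc → Bluewater Partners LP → Brightpath Services GmbH (R1): 100% × 27% × 75% × 29% = 5.8725% of Talon Mining NL.
Chain via Granite Industries Corp. → Wildmere Textiles S.p.A. → Slate Foods Inc. (R1): 24% × 88% × 79% × 17% = 2.836416% of Talon Mining NL.
Aggregating (R2): 5.8725% + 2.836416% = 8.708916%.
8.708916% falls short of the 80% threshold by 71.291084 percentage points.

71.291084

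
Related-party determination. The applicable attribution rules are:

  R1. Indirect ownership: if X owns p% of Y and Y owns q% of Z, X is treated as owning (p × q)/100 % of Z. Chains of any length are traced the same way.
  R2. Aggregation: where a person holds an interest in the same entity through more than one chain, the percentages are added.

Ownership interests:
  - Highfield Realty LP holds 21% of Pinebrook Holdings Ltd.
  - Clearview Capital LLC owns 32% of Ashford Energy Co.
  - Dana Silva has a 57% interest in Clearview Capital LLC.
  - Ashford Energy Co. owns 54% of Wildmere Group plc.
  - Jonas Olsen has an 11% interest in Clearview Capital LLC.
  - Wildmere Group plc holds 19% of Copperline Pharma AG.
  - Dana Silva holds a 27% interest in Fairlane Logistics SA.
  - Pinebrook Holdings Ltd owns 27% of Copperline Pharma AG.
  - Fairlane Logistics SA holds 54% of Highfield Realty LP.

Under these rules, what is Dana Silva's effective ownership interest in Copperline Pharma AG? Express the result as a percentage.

2.69811%

Chain via Clearview Capital LLC → Ashford Energy Co. → Wildmere Group plc (R1): 57% × 32% × 54% × 19% = 1.871424% of Copperline Pharma AG.
Chain via Fairlane Logistics SA → Highfield Realty LP → Pinebrook Holdings Ltd (R1): 27% × 54% × 21% × 27% = 0.826686% of Copperline Pharma AG.
Aggregating (R2): 1.871424% + 0.826686% = 2.69811%.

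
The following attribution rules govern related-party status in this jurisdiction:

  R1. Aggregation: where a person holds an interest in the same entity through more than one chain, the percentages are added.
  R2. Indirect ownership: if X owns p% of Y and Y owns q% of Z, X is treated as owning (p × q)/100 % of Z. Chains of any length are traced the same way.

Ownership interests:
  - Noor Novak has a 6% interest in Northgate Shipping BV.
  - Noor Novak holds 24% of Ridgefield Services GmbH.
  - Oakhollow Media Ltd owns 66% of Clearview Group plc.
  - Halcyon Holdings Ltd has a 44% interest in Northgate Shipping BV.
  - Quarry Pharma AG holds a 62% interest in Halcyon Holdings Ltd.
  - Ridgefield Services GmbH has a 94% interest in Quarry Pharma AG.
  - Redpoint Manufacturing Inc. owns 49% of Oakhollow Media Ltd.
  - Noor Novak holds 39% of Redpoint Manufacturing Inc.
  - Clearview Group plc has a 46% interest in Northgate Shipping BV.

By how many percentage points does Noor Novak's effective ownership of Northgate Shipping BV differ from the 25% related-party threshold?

Chain via Ridgefield Services GmbH → Quarry Pharma AG → Halcyon Holdings Ltd (R2): 24% × 94% × 62% × 44% = 6.154368% of Northgate Shipping BV.
Chain via Redpoint Manufacturing Inc. → Oakhollow Media Ltd → Clearview Group plc (R2): 39% × 49% × 66% × 46% = 5.801796% of Northgate Shipping BV.
Direct interest in Northgate Shipping BV: 6%.
Aggregating (R1): 6.154368% + 5.801796% + 6% = 17.956164%.
17.956164% falls short of the 25% threshold by 7.043836 percentage points.

7.043836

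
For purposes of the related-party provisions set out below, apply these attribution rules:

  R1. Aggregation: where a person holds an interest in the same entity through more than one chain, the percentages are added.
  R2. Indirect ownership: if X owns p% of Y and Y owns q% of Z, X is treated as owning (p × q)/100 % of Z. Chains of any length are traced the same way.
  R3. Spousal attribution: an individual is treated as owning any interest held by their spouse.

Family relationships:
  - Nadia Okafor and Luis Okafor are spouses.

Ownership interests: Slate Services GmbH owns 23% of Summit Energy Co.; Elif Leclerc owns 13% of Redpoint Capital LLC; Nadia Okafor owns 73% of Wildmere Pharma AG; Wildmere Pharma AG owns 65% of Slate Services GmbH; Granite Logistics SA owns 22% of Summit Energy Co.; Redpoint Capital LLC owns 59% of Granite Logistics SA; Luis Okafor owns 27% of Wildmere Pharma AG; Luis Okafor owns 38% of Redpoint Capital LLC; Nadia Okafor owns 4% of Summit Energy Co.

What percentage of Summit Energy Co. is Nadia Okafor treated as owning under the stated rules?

By spousal attribution (R3), Nadia Okafor is treated as also owning Luis Okafor's interest in Wildmere Pharma AG, giving 73% + 27% = 100%.
By spousal attribution (R3), Nadia Okafor is treated as owning Luis Okafor's 38% interest in Redpoint Capital LLC.
Chain via Wildmere Pharma AG → Slate Services GmbH (R2): 100% × 65% × 23% = 14.95% of Summit Energy Co.
Direct interest in Summit Energy Co: 4%.
Chain via Redpoint Capital LLC → Granite Logistics SA (R2): 38% × 59% × 22% = 4.9324% of Summit Energy Co.
Aggregating (R1): 14.95% + 4% + 4.9324% = 23.8824%.

23.8824%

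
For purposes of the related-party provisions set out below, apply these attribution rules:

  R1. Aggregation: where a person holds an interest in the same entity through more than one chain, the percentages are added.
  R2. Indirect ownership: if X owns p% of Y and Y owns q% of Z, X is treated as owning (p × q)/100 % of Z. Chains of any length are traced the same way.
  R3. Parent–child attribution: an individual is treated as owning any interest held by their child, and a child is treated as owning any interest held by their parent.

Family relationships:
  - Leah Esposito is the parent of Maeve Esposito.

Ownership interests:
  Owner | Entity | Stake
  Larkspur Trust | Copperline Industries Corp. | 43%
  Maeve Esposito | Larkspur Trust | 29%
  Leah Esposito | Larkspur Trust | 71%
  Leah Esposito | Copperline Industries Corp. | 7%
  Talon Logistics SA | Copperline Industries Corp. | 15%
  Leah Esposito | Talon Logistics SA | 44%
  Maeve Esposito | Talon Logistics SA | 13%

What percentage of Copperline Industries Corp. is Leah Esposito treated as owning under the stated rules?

58.55%

By parent–child attribution (R3), Leah Esposito is treated as also owning Maeve Esposito's interest in Talon Logistics SA, giving 44% + 13% = 57%.
By parent–child attribution (R3), Leah Esposito is treated as also owning Maeve Esposito's interest in Larkspur Trust, giving 71% + 29% = 100%.
Chain via Talon Logistics SA (R2): 57% × 15% = 8.55% of Copperline Industries Corp.
Chain via Larkspur Trust (R2): 100% × 43% = 43% of Copperline Industries Corp.
Direct interest in Copperline Industries Corp: 7%.
Aggregating (R1): 8.55% + 43% + 7% = 58.55%.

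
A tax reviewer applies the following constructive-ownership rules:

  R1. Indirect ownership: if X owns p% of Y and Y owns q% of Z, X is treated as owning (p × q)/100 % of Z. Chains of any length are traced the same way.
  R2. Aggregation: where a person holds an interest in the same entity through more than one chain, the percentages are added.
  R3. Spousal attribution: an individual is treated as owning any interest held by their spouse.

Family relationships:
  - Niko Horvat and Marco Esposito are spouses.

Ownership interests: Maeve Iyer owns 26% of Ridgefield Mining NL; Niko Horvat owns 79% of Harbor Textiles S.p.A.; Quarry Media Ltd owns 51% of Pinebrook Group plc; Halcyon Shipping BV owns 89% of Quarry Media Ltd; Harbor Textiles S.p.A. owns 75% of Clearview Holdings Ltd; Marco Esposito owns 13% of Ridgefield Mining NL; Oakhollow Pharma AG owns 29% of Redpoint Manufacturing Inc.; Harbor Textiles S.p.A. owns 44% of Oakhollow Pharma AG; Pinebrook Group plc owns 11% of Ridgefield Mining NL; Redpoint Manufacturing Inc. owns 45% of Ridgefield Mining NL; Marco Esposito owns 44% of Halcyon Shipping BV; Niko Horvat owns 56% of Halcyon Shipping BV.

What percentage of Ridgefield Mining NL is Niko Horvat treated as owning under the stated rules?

22.52908%

By spousal attribution (R3), Niko Horvat is treated as also owning Marco Esposito's interest in Halcyon Shipping BV, giving 56% + 44% = 100%.
By spousal attribution (R3), Niko Horvat is treated as owning Marco Esposito's 13% interest in Ridgefield Mining NL.
Chain via Harbor Textiles S.p.A. → Oakhollow Pharma AG → Redpoint Manufacturing Inc. (R1): 79% × 44% × 29% × 45% = 4.53618% of Ridgefield Mining NL.
Chain via Halcyon Shipping BV → Quarry Media Ltd → Pinebrook Group plc (R1): 100% × 89% × 51% × 11% = 4.9929% of Ridgefield Mining NL.
Direct interest in Ridgefield Mining NL: 13%.
Aggregating (R2): 4.53618% + 4.9929% + 13% = 22.52908%.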